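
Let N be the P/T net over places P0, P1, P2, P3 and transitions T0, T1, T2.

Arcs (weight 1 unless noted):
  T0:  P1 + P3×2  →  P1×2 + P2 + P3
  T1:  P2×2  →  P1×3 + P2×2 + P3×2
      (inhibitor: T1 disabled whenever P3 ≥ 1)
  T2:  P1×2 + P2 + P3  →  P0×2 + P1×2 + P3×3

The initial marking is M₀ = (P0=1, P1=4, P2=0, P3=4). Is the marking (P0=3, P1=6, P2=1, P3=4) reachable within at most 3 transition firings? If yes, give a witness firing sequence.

YES — reachable via ⟨T0, T0, T2⟩ (3 firings)

step 1: fire T0:  (P0=1, P1=4, P2=0, P3=4) → (P0=1, P1=5, P2=1, P3=3)
step 2: fire T0:  (P0=1, P1=5, P2=1, P3=3) → (P0=1, P1=6, P2=2, P3=2)
step 3: fire T2:  (P0=1, P1=6, P2=2, P3=2) → (P0=3, P1=6, P2=1, P3=4)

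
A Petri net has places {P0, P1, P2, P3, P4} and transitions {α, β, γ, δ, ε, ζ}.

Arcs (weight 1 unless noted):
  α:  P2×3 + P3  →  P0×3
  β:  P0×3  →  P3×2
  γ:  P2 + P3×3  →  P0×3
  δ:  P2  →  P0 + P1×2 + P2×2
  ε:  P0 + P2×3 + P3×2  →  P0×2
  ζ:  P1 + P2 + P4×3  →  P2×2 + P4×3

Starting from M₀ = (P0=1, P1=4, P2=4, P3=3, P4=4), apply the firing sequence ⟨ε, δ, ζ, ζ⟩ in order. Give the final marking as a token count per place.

(P0=3, P1=4, P2=4, P3=1, P4=4)

step 1: fire ε:  (P0=1, P1=4, P2=4, P3=3, P4=4) → (P0=2, P1=4, P2=1, P3=1, P4=4)
step 2: fire δ:  (P0=2, P1=4, P2=1, P3=1, P4=4) → (P0=3, P1=6, P2=2, P3=1, P4=4)
step 3: fire ζ:  (P0=3, P1=6, P2=2, P3=1, P4=4) → (P0=3, P1=5, P2=3, P3=1, P4=4)
step 4: fire ζ:  (P0=3, P1=5, P2=3, P3=1, P4=4) → (P0=3, P1=4, P2=4, P3=1, P4=4)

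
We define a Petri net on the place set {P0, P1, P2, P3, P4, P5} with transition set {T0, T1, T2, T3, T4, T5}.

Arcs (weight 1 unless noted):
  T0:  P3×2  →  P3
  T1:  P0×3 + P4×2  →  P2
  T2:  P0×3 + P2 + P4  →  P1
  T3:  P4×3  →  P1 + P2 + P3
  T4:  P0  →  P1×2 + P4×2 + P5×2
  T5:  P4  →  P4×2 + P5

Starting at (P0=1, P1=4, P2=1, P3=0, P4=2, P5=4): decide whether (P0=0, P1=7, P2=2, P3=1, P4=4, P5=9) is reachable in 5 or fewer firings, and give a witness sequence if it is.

step 1: fire T4:  (P0=1, P1=4, P2=1, P3=0, P4=2, P5=4) → (P0=0, P1=6, P2=1, P3=0, P4=4, P5=6)
step 2: fire T3:  (P0=0, P1=6, P2=1, P3=0, P4=4, P5=6) → (P0=0, P1=7, P2=2, P3=1, P4=1, P5=6)
step 3: fire T5:  (P0=0, P1=7, P2=2, P3=1, P4=1, P5=6) → (P0=0, P1=7, P2=2, P3=1, P4=2, P5=7)
step 4: fire T5:  (P0=0, P1=7, P2=2, P3=1, P4=2, P5=7) → (P0=0, P1=7, P2=2, P3=1, P4=3, P5=8)
step 5: fire T5:  (P0=0, P1=7, P2=2, P3=1, P4=3, P5=8) → (P0=0, P1=7, P2=2, P3=1, P4=4, P5=9)

YES — reachable via ⟨T4, T3, T5, T5, T5⟩ (5 firings)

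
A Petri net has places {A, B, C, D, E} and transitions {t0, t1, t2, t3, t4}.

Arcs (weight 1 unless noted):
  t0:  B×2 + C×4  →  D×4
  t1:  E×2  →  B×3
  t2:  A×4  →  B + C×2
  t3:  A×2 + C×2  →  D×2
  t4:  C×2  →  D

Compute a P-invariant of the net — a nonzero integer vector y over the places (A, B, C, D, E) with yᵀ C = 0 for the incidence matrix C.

Incidence matrix C (rows=places, cols=transitions):
       t0   t1   t2   t3   t4
    A   0    0   -4   -2    0
    B  -2    3    1    0    0
    C  -4    0    2   -2   -2
    D   4    0    0    2    1
    E   0   -2    0    0    0

Candidate y = [1, 2, 1, 2, 3]; check y·C column-wise:
  col t0: 1·0 + 2·-2 + 1·-4 + 2·4 + 3·0 = 0
  col t1: 1·0 + 2·3 + 1·0 + 2·0 + 3·-2 = 0
  col t2: 1·-4 + 2·1 + 1·2 + 2·0 + 3·0 = 0
  col t3: 1·-2 + 2·0 + 1·-2 + 2·2 + 3·0 = 0
  col t4: 1·0 + 2·0 + 1·-2 + 2·1 + 3·0 = 0

y = (A:1, B:2, C:1, D:2, E:3)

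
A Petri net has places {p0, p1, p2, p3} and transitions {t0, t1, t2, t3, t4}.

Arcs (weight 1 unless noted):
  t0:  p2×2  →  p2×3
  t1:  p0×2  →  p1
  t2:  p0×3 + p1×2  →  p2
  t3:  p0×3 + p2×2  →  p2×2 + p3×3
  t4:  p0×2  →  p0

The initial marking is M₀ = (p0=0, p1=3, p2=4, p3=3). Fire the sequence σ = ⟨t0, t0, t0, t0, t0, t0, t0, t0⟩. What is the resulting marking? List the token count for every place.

step 1: fire t0:  (p0=0, p1=3, p2=4, p3=3) → (p0=0, p1=3, p2=5, p3=3)
step 2: fire t0:  (p0=0, p1=3, p2=5, p3=3) → (p0=0, p1=3, p2=6, p3=3)
step 3: fire t0:  (p0=0, p1=3, p2=6, p3=3) → (p0=0, p1=3, p2=7, p3=3)
step 4: fire t0:  (p0=0, p1=3, p2=7, p3=3) → (p0=0, p1=3, p2=8, p3=3)
step 5: fire t0:  (p0=0, p1=3, p2=8, p3=3) → (p0=0, p1=3, p2=9, p3=3)
step 6: fire t0:  (p0=0, p1=3, p2=9, p3=3) → (p0=0, p1=3, p2=10, p3=3)
step 7: fire t0:  (p0=0, p1=3, p2=10, p3=3) → (p0=0, p1=3, p2=11, p3=3)
step 8: fire t0:  (p0=0, p1=3, p2=11, p3=3) → (p0=0, p1=3, p2=12, p3=3)

(p0=0, p1=3, p2=12, p3=3)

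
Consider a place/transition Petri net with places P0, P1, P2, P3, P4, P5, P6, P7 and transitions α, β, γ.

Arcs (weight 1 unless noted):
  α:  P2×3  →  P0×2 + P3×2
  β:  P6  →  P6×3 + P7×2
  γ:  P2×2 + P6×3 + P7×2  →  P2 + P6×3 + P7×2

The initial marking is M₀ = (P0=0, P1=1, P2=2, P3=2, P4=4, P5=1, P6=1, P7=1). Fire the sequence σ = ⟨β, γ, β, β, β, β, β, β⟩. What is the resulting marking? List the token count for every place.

step 1: fire β:  (P0=0, P1=1, P2=2, P3=2, P4=4, P5=1, P6=1, P7=1) → (P0=0, P1=1, P2=2, P3=2, P4=4, P5=1, P6=3, P7=3)
step 2: fire γ:  (P0=0, P1=1, P2=2, P3=2, P4=4, P5=1, P6=3, P7=3) → (P0=0, P1=1, P2=1, P3=2, P4=4, P5=1, P6=3, P7=3)
step 3: fire β:  (P0=0, P1=1, P2=1, P3=2, P4=4, P5=1, P6=3, P7=3) → (P0=0, P1=1, P2=1, P3=2, P4=4, P5=1, P6=5, P7=5)
step 4: fire β:  (P0=0, P1=1, P2=1, P3=2, P4=4, P5=1, P6=5, P7=5) → (P0=0, P1=1, P2=1, P3=2, P4=4, P5=1, P6=7, P7=7)
step 5: fire β:  (P0=0, P1=1, P2=1, P3=2, P4=4, P5=1, P6=7, P7=7) → (P0=0, P1=1, P2=1, P3=2, P4=4, P5=1, P6=9, P7=9)
step 6: fire β:  (P0=0, P1=1, P2=1, P3=2, P4=4, P5=1, P6=9, P7=9) → (P0=0, P1=1, P2=1, P3=2, P4=4, P5=1, P6=11, P7=11)
step 7: fire β:  (P0=0, P1=1, P2=1, P3=2, P4=4, P5=1, P6=11, P7=11) → (P0=0, P1=1, P2=1, P3=2, P4=4, P5=1, P6=13, P7=13)
step 8: fire β:  (P0=0, P1=1, P2=1, P3=2, P4=4, P5=1, P6=13, P7=13) → (P0=0, P1=1, P2=1, P3=2, P4=4, P5=1, P6=15, P7=15)

(P0=0, P1=1, P2=1, P3=2, P4=4, P5=1, P6=15, P7=15)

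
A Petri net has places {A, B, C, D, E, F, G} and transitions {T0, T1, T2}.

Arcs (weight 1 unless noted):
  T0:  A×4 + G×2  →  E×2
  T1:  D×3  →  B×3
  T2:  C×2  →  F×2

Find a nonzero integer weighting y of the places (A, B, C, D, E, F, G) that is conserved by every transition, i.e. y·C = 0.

y = (A:0, B:1, C:0, D:1, E:0, F:0, G:0)

Incidence matrix C (rows=places, cols=transitions):
       T0   T1   T2
    A  -4    0    0
    B   0    3    0
    C   0    0   -2
    D   0   -3    0
    E   2    0    0
    F   0    0    2
    G  -2    0    0

Candidate y = [0, 1, 0, 1, 0, 0, 0]; check y·C column-wise:
  col T0: 0·-4 + 1·0 + 1·0 + 0·2 + 0·-2 = 0
  col T1: 1·3 + 1·-3 = 0
  col T2: 1·0 + 0·-2 + 1·0 + 0·2 = 0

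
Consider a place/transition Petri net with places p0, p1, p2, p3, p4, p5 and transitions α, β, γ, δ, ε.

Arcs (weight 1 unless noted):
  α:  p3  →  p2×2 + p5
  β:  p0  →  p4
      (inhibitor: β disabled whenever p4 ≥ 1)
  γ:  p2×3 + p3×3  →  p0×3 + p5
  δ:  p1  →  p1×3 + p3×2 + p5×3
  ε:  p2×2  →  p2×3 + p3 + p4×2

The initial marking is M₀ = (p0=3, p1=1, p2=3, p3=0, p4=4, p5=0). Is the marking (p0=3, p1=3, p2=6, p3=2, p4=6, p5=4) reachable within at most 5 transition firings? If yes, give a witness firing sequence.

YES — reachable via ⟨δ, α, ε⟩ (3 firings)

step 1: fire δ:  (p0=3, p1=1, p2=3, p3=0, p4=4, p5=0) → (p0=3, p1=3, p2=3, p3=2, p4=4, p5=3)
step 2: fire α:  (p0=3, p1=3, p2=3, p3=2, p4=4, p5=3) → (p0=3, p1=3, p2=5, p3=1, p4=4, p5=4)
step 3: fire ε:  (p0=3, p1=3, p2=5, p3=1, p4=4, p5=4) → (p0=3, p1=3, p2=6, p3=2, p4=6, p5=4)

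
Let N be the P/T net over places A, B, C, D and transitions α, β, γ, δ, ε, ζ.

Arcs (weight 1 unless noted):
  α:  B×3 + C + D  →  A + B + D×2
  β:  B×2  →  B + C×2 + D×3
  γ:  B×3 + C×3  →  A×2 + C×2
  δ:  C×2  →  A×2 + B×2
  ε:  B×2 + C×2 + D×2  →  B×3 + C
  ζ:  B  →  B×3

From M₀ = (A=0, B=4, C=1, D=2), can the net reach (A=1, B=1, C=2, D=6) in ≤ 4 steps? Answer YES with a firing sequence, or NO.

YES — reachable via ⟨α, β⟩ (2 firings)

step 1: fire α:  (A=0, B=4, C=1, D=2) → (A=1, B=2, C=0, D=3)
step 2: fire β:  (A=1, B=2, C=0, D=3) → (A=1, B=1, C=2, D=6)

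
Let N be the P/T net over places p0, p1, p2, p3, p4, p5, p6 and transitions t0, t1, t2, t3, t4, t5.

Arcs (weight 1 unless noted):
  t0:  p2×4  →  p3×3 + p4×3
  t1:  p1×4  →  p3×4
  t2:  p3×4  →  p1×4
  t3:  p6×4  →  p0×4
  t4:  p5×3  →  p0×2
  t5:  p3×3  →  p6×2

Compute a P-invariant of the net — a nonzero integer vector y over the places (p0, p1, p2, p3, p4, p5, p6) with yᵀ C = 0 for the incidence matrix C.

Incidence matrix C (rows=places, cols=transitions):
       t0   t1   t2   t3   t4   t5
   p0   0    0    0    4    2    0
   p1   0   -4    4    0    0    0
   p2  -4    0    0    0    0    0
   p3   3    4   -4    0    0   -3
   p4   3    0    0    0    0    0
   p5   0    0    0    0   -3    0
   p6   0    0    0   -4    0    2

Candidate y = [0, 0, 3, 0, 4, 0, 0]; check y·C column-wise:
  col t0: 3·-4 + 0·3 + 4·3 = 0
  col t1: 0·-4 + 3·0 + 0·4 + 4·0 = 0
  col t2: 0·4 + 3·0 + 0·-4 + 4·0 = 0
  col t3: 0·4 + 3·0 + 4·0 + 0·-4 = 0
  col t4: 0·2 + 3·0 + 4·0 + 0·-3 = 0
  col t5: 3·0 + 0·-3 + 4·0 + 0·2 = 0

y = (p0:0, p1:0, p2:3, p3:0, p4:4, p5:0, p6:0)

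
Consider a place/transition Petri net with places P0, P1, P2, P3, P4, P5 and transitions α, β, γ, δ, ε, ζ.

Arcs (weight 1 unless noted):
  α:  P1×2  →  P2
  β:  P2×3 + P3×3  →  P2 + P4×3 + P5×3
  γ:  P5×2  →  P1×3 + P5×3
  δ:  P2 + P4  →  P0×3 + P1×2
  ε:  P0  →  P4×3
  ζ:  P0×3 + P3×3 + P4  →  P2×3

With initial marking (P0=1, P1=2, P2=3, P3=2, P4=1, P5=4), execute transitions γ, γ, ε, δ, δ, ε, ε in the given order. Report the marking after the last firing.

step 1: fire γ:  (P0=1, P1=2, P2=3, P3=2, P4=1, P5=4) → (P0=1, P1=5, P2=3, P3=2, P4=1, P5=5)
step 2: fire γ:  (P0=1, P1=5, P2=3, P3=2, P4=1, P5=5) → (P0=1, P1=8, P2=3, P3=2, P4=1, P5=6)
step 3: fire ε:  (P0=1, P1=8, P2=3, P3=2, P4=1, P5=6) → (P0=0, P1=8, P2=3, P3=2, P4=4, P5=6)
step 4: fire δ:  (P0=0, P1=8, P2=3, P3=2, P4=4, P5=6) → (P0=3, P1=10, P2=2, P3=2, P4=3, P5=6)
step 5: fire δ:  (P0=3, P1=10, P2=2, P3=2, P4=3, P5=6) → (P0=6, P1=12, P2=1, P3=2, P4=2, P5=6)
step 6: fire ε:  (P0=6, P1=12, P2=1, P3=2, P4=2, P5=6) → (P0=5, P1=12, P2=1, P3=2, P4=5, P5=6)
step 7: fire ε:  (P0=5, P1=12, P2=1, P3=2, P4=5, P5=6) → (P0=4, P1=12, P2=1, P3=2, P4=8, P5=6)

(P0=4, P1=12, P2=1, P3=2, P4=8, P5=6)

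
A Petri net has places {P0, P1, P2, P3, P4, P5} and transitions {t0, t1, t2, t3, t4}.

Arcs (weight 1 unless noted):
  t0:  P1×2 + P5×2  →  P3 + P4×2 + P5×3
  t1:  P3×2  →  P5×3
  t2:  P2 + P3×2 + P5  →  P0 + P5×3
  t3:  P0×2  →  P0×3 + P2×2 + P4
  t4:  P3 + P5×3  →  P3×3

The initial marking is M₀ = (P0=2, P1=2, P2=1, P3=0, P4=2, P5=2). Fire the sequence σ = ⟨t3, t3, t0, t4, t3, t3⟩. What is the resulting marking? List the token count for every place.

(P0=6, P1=0, P2=9, P3=3, P4=8, P5=0)

step 1: fire t3:  (P0=2, P1=2, P2=1, P3=0, P4=2, P5=2) → (P0=3, P1=2, P2=3, P3=0, P4=3, P5=2)
step 2: fire t3:  (P0=3, P1=2, P2=3, P3=0, P4=3, P5=2) → (P0=4, P1=2, P2=5, P3=0, P4=4, P5=2)
step 3: fire t0:  (P0=4, P1=2, P2=5, P3=0, P4=4, P5=2) → (P0=4, P1=0, P2=5, P3=1, P4=6, P5=3)
step 4: fire t4:  (P0=4, P1=0, P2=5, P3=1, P4=6, P5=3) → (P0=4, P1=0, P2=5, P3=3, P4=6, P5=0)
step 5: fire t3:  (P0=4, P1=0, P2=5, P3=3, P4=6, P5=0) → (P0=5, P1=0, P2=7, P3=3, P4=7, P5=0)
step 6: fire t3:  (P0=5, P1=0, P2=7, P3=3, P4=7, P5=0) → (P0=6, P1=0, P2=9, P3=3, P4=8, P5=0)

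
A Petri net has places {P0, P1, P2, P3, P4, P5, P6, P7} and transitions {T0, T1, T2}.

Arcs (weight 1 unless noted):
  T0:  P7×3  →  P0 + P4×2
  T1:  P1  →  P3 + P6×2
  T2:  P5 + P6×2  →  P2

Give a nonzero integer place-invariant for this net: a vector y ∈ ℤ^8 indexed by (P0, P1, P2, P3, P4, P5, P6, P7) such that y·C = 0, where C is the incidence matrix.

y = (P0:0, P1:1, P2:0, P3:1, P4:0, P5:0, P6:0, P7:0)

Incidence matrix C (rows=places, cols=transitions):
       T0   T1   T2
   P0   1    0    0
   P1   0   -1    0
   P2   0    0    1
   P3   0    1    0
   P4   2    0    0
   P5   0    0   -1
   P6   0    2   -2
   P7  -3    0    0

Candidate y = [0, 1, 0, 1, 0, 0, 0, 0]; check y·C column-wise:
  col T0: 0·1 + 1·0 + 1·0 + 0·2 + 0·-3 = 0
  col T1: 1·-1 + 1·1 + 0·2 = 0
  col T2: 1·0 + 0·1 + 1·0 + 0·-1 + 0·-2 = 0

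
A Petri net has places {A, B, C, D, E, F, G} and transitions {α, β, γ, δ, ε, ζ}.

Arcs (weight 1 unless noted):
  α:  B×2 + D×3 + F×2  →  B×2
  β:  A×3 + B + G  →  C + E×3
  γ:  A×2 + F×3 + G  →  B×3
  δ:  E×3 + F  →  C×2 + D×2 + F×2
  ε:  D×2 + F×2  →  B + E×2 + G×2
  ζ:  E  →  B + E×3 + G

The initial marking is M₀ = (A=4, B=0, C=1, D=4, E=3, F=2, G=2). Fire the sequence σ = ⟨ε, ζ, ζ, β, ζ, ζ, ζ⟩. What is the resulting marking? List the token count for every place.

step 1: fire ε:  (A=4, B=0, C=1, D=4, E=3, F=2, G=2) → (A=4, B=1, C=1, D=2, E=5, F=0, G=4)
step 2: fire ζ:  (A=4, B=1, C=1, D=2, E=5, F=0, G=4) → (A=4, B=2, C=1, D=2, E=7, F=0, G=5)
step 3: fire ζ:  (A=4, B=2, C=1, D=2, E=7, F=0, G=5) → (A=4, B=3, C=1, D=2, E=9, F=0, G=6)
step 4: fire β:  (A=4, B=3, C=1, D=2, E=9, F=0, G=6) → (A=1, B=2, C=2, D=2, E=12, F=0, G=5)
step 5: fire ζ:  (A=1, B=2, C=2, D=2, E=12, F=0, G=5) → (A=1, B=3, C=2, D=2, E=14, F=0, G=6)
step 6: fire ζ:  (A=1, B=3, C=2, D=2, E=14, F=0, G=6) → (A=1, B=4, C=2, D=2, E=16, F=0, G=7)
step 7: fire ζ:  (A=1, B=4, C=2, D=2, E=16, F=0, G=7) → (A=1, B=5, C=2, D=2, E=18, F=0, G=8)

(A=1, B=5, C=2, D=2, E=18, F=0, G=8)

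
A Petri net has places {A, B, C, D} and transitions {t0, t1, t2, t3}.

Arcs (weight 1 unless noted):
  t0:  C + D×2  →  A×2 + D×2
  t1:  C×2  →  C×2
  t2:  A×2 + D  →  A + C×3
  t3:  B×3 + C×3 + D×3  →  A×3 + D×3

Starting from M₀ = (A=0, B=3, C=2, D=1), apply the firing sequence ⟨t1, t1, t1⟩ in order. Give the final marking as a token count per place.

step 1: fire t1:  (A=0, B=3, C=2, D=1) → (A=0, B=3, C=2, D=1)
step 2: fire t1:  (A=0, B=3, C=2, D=1) → (A=0, B=3, C=2, D=1)
step 3: fire t1:  (A=0, B=3, C=2, D=1) → (A=0, B=3, C=2, D=1)

(A=0, B=3, C=2, D=1)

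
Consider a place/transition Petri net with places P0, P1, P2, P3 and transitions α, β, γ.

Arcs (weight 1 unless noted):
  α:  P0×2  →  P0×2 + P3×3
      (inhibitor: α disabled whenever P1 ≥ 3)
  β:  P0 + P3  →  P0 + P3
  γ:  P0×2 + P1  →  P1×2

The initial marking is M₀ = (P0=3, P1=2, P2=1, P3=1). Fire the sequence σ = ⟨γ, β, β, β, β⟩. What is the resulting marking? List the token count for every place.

step 1: fire γ:  (P0=3, P1=2, P2=1, P3=1) → (P0=1, P1=3, P2=1, P3=1)
step 2: fire β:  (P0=1, P1=3, P2=1, P3=1) → (P0=1, P1=3, P2=1, P3=1)
step 3: fire β:  (P0=1, P1=3, P2=1, P3=1) → (P0=1, P1=3, P2=1, P3=1)
step 4: fire β:  (P0=1, P1=3, P2=1, P3=1) → (P0=1, P1=3, P2=1, P3=1)
step 5: fire β:  (P0=1, P1=3, P2=1, P3=1) → (P0=1, P1=3, P2=1, P3=1)

(P0=1, P1=3, P2=1, P3=1)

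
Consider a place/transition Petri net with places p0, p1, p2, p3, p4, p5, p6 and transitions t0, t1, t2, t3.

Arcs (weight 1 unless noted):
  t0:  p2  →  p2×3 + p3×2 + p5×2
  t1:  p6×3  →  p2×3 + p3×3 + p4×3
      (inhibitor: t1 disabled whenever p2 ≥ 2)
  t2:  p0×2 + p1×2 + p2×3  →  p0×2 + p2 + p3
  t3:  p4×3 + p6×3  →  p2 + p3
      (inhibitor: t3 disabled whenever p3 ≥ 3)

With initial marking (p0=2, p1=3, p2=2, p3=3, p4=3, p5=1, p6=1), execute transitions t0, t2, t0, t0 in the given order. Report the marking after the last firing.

(p0=2, p1=1, p2=6, p3=10, p4=3, p5=7, p6=1)

step 1: fire t0:  (p0=2, p1=3, p2=2, p3=3, p4=3, p5=1, p6=1) → (p0=2, p1=3, p2=4, p3=5, p4=3, p5=3, p6=1)
step 2: fire t2:  (p0=2, p1=3, p2=4, p3=5, p4=3, p5=3, p6=1) → (p0=2, p1=1, p2=2, p3=6, p4=3, p5=3, p6=1)
step 3: fire t0:  (p0=2, p1=1, p2=2, p3=6, p4=3, p5=3, p6=1) → (p0=2, p1=1, p2=4, p3=8, p4=3, p5=5, p6=1)
step 4: fire t0:  (p0=2, p1=1, p2=4, p3=8, p4=3, p5=5, p6=1) → (p0=2, p1=1, p2=6, p3=10, p4=3, p5=7, p6=1)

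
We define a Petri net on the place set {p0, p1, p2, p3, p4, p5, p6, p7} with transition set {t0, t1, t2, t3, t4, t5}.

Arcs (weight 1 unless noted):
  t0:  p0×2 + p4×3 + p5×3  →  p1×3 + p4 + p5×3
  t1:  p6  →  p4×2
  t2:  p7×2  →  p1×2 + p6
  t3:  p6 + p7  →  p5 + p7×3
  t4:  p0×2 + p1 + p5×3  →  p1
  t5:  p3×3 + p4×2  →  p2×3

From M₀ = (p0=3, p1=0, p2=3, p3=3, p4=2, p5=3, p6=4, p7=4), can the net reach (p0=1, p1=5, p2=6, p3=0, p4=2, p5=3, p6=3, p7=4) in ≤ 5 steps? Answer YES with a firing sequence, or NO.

depth 0: 1 marking
depth 1: 5 markings reached so far
depth 2: 16 markings reached so far
depth 3: 39 markings reached so far
depth 4: 78 markings reached so far
depth 5: 130 markings reached so far
target is not among the 130 markings reachable within 5 steps

NO — not reachable within 5 firings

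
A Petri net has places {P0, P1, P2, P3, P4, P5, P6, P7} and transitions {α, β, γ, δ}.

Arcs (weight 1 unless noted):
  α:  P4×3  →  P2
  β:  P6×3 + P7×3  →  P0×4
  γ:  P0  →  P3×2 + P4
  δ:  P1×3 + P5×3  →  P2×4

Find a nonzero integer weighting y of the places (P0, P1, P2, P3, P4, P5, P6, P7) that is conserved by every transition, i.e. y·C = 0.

y = (P0:0, P1:8, P2:6, P3:-1, P4:2, P5:0, P6:0, P7:0)

Incidence matrix C (rows=places, cols=transitions):
        α    β    γ    δ
   P0   0    4   -1    0
   P1   0    0    0   -3
   P2   1    0    0    4
   P3   0    0    2    0
   P4  -3    0    1    0
   P5   0    0    0   -3
   P6   0   -3    0    0
   P7   0   -3    0    0

Candidate y = [0, 8, 6, -1, 2, 0, 0, 0]; check y·C column-wise:
  col α: 8·0 + 6·1 + -1·0 + 2·-3 = 0
  col β: 0·4 + 8·0 + 6·0 + -1·0 + 2·0 + 0·-3 + 0·-3 = 0
  col γ: 0·-1 + 8·0 + 6·0 + -1·2 + 2·1 = 0
  col δ: 8·-3 + 6·4 + -1·0 + 2·0 + 0·-3 = 0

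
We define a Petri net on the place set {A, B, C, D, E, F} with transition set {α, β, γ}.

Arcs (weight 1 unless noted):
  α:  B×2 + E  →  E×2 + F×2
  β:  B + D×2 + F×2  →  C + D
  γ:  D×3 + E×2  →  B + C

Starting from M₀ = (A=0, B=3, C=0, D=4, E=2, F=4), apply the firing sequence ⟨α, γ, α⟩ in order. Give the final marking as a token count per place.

step 1: fire α:  (A=0, B=3, C=0, D=4, E=2, F=4) → (A=0, B=1, C=0, D=4, E=3, F=6)
step 2: fire γ:  (A=0, B=1, C=0, D=4, E=3, F=6) → (A=0, B=2, C=1, D=1, E=1, F=6)
step 3: fire α:  (A=0, B=2, C=1, D=1, E=1, F=6) → (A=0, B=0, C=1, D=1, E=2, F=8)

(A=0, B=0, C=1, D=1, E=2, F=8)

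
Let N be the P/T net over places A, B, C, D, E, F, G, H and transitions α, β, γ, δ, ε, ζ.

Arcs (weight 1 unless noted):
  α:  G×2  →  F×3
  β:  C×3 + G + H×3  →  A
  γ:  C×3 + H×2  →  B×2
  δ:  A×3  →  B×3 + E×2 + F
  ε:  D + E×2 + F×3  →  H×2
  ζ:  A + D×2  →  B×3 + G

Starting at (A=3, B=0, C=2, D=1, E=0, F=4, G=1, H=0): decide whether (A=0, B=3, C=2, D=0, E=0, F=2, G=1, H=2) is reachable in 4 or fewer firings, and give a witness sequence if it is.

step 1: fire δ:  (A=3, B=0, C=2, D=1, E=0, F=4, G=1, H=0) → (A=0, B=3, C=2, D=1, E=2, F=5, G=1, H=0)
step 2: fire ε:  (A=0, B=3, C=2, D=1, E=2, F=5, G=1, H=0) → (A=0, B=3, C=2, D=0, E=0, F=2, G=1, H=2)

YES — reachable via ⟨δ, ε⟩ (2 firings)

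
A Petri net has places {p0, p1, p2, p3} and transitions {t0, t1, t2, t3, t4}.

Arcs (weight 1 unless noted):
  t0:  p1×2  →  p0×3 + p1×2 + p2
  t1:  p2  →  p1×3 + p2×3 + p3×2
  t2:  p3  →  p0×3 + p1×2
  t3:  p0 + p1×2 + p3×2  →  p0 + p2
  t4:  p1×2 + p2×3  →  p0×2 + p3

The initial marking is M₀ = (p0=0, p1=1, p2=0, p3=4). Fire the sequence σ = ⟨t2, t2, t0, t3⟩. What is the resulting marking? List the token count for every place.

step 1: fire t2:  (p0=0, p1=1, p2=0, p3=4) → (p0=3, p1=3, p2=0, p3=3)
step 2: fire t2:  (p0=3, p1=3, p2=0, p3=3) → (p0=6, p1=5, p2=0, p3=2)
step 3: fire t0:  (p0=6, p1=5, p2=0, p3=2) → (p0=9, p1=5, p2=1, p3=2)
step 4: fire t3:  (p0=9, p1=5, p2=1, p3=2) → (p0=9, p1=3, p2=2, p3=0)

(p0=9, p1=3, p2=2, p3=0)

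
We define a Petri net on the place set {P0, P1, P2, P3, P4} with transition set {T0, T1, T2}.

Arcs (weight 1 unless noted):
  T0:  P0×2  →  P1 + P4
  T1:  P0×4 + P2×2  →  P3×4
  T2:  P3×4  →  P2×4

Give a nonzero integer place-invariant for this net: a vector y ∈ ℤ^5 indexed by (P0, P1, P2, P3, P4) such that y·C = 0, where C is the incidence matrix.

Incidence matrix C (rows=places, cols=transitions):
       T0   T1   T2
   P0  -2   -4    0
   P1   1    0    0
   P2   0   -2    4
   P3   0    4   -4
   P4   1    0    0

Candidate y = [1, 2, 2, 2, 0]; check y·C column-wise:
  col T0: 1·-2 + 2·1 + 2·0 + 2·0 + 0·1 = 0
  col T1: 1·-4 + 2·0 + 2·-2 + 2·4 = 0
  col T2: 1·0 + 2·0 + 2·4 + 2·-4 = 0

y = (P0:1, P1:2, P2:2, P3:2, P4:0)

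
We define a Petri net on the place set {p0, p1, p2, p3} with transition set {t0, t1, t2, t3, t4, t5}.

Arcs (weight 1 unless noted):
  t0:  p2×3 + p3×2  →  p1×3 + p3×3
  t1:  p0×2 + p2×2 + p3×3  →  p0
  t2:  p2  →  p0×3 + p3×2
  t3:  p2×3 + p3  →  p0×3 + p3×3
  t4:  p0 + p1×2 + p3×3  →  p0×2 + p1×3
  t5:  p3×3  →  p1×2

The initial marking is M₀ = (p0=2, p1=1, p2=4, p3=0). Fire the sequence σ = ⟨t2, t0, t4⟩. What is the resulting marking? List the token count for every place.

step 1: fire t2:  (p0=2, p1=1, p2=4, p3=0) → (p0=5, p1=1, p2=3, p3=2)
step 2: fire t0:  (p0=5, p1=1, p2=3, p3=2) → (p0=5, p1=4, p2=0, p3=3)
step 3: fire t4:  (p0=5, p1=4, p2=0, p3=3) → (p0=6, p1=5, p2=0, p3=0)

(p0=6, p1=5, p2=0, p3=0)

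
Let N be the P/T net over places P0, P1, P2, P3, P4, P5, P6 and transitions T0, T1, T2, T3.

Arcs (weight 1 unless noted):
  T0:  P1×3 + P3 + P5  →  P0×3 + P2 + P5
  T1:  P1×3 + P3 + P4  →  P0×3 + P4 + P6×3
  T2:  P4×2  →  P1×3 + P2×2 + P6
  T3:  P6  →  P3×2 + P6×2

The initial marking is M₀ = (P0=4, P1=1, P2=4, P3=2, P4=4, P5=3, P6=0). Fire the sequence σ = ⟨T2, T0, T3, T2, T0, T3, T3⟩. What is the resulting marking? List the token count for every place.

(P0=10, P1=1, P2=10, P3=6, P4=0, P5=3, P6=5)

step 1: fire T2:  (P0=4, P1=1, P2=4, P3=2, P4=4, P5=3, P6=0) → (P0=4, P1=4, P2=6, P3=2, P4=2, P5=3, P6=1)
step 2: fire T0:  (P0=4, P1=4, P2=6, P3=2, P4=2, P5=3, P6=1) → (P0=7, P1=1, P2=7, P3=1, P4=2, P5=3, P6=1)
step 3: fire T3:  (P0=7, P1=1, P2=7, P3=1, P4=2, P5=3, P6=1) → (P0=7, P1=1, P2=7, P3=3, P4=2, P5=3, P6=2)
step 4: fire T2:  (P0=7, P1=1, P2=7, P3=3, P4=2, P5=3, P6=2) → (P0=7, P1=4, P2=9, P3=3, P4=0, P5=3, P6=3)
step 5: fire T0:  (P0=7, P1=4, P2=9, P3=3, P4=0, P5=3, P6=3) → (P0=10, P1=1, P2=10, P3=2, P4=0, P5=3, P6=3)
step 6: fire T3:  (P0=10, P1=1, P2=10, P3=2, P4=0, P5=3, P6=3) → (P0=10, P1=1, P2=10, P3=4, P4=0, P5=3, P6=4)
step 7: fire T3:  (P0=10, P1=1, P2=10, P3=4, P4=0, P5=3, P6=4) → (P0=10, P1=1, P2=10, P3=6, P4=0, P5=3, P6=5)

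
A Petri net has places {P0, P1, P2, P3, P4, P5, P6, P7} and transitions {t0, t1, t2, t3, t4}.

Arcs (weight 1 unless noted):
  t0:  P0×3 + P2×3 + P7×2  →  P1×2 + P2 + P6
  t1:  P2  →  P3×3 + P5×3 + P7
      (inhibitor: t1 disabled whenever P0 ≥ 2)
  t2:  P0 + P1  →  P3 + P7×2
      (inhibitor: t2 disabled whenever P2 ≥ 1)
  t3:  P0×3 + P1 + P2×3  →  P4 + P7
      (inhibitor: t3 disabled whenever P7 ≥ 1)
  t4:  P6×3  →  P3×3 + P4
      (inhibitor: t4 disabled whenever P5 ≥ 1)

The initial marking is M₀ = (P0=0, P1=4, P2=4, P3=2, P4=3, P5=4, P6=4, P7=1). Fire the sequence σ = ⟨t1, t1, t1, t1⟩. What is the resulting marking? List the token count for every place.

(P0=0, P1=4, P2=0, P3=14, P4=3, P5=16, P6=4, P7=5)

step 1: fire t1:  (P0=0, P1=4, P2=4, P3=2, P4=3, P5=4, P6=4, P7=1) → (P0=0, P1=4, P2=3, P3=5, P4=3, P5=7, P6=4, P7=2)
step 2: fire t1:  (P0=0, P1=4, P2=3, P3=5, P4=3, P5=7, P6=4, P7=2) → (P0=0, P1=4, P2=2, P3=8, P4=3, P5=10, P6=4, P7=3)
step 3: fire t1:  (P0=0, P1=4, P2=2, P3=8, P4=3, P5=10, P6=4, P7=3) → (P0=0, P1=4, P2=1, P3=11, P4=3, P5=13, P6=4, P7=4)
step 4: fire t1:  (P0=0, P1=4, P2=1, P3=11, P4=3, P5=13, P6=4, P7=4) → (P0=0, P1=4, P2=0, P3=14, P4=3, P5=16, P6=4, P7=5)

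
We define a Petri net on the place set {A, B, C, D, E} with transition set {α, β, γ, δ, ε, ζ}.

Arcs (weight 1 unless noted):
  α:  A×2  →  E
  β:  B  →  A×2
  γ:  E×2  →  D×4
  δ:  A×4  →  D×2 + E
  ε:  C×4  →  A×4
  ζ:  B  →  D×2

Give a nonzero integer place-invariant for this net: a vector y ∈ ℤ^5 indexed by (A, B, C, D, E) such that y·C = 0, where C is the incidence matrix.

Incidence matrix C (rows=places, cols=transitions):
        α    β    γ    δ    ε    ζ
    A  -2    2    0   -4    4    0
    B   0   -1    0    0    0   -1
    C   0    0    0    0   -4    0
    D   0    0    4    2    0    2
    E   1    0   -2    1    0    0

Candidate y = [1, 2, 1, 1, 2]; check y·C column-wise:
  col α: 1·-2 + 2·0 + 1·0 + 1·0 + 2·1 = 0
  col β: 1·2 + 2·-1 + 1·0 + 1·0 + 2·0 = 0
  col γ: 1·0 + 2·0 + 1·0 + 1·4 + 2·-2 = 0
  col δ: 1·-4 + 2·0 + 1·0 + 1·2 + 2·1 = 0
  col ε: 1·4 + 2·0 + 1·-4 + 1·0 + 2·0 = 0
  col ζ: 1·0 + 2·-1 + 1·0 + 1·2 + 2·0 = 0

y = (A:1, B:2, C:1, D:1, E:2)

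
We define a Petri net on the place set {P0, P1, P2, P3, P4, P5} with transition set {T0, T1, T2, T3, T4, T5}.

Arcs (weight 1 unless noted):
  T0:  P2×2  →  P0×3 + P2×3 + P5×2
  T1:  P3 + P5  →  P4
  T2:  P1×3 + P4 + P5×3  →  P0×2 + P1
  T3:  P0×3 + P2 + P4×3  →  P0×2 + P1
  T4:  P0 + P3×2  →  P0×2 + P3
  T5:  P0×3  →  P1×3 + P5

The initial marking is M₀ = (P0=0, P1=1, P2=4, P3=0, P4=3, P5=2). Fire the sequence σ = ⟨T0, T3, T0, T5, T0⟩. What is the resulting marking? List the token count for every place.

(P0=5, P1=5, P2=6, P3=0, P4=0, P5=9)

step 1: fire T0:  (P0=0, P1=1, P2=4, P3=0, P4=3, P5=2) → (P0=3, P1=1, P2=5, P3=0, P4=3, P5=4)
step 2: fire T3:  (P0=3, P1=1, P2=5, P3=0, P4=3, P5=4) → (P0=2, P1=2, P2=4, P3=0, P4=0, P5=4)
step 3: fire T0:  (P0=2, P1=2, P2=4, P3=0, P4=0, P5=4) → (P0=5, P1=2, P2=5, P3=0, P4=0, P5=6)
step 4: fire T5:  (P0=5, P1=2, P2=5, P3=0, P4=0, P5=6) → (P0=2, P1=5, P2=5, P3=0, P4=0, P5=7)
step 5: fire T0:  (P0=2, P1=5, P2=5, P3=0, P4=0, P5=7) → (P0=5, P1=5, P2=6, P3=0, P4=0, P5=9)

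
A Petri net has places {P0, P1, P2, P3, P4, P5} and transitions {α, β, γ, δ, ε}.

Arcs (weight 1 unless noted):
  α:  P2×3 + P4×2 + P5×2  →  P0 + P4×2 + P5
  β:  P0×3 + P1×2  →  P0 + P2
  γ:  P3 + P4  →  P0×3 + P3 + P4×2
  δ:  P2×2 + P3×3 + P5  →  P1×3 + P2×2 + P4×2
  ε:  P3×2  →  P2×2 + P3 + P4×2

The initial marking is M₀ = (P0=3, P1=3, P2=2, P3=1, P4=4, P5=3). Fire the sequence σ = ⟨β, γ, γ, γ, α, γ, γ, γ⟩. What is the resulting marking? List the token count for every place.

(P0=20, P1=1, P2=0, P3=1, P4=10, P5=2)

step 1: fire β:  (P0=3, P1=3, P2=2, P3=1, P4=4, P5=3) → (P0=1, P1=1, P2=3, P3=1, P4=4, P5=3)
step 2: fire γ:  (P0=1, P1=1, P2=3, P3=1, P4=4, P5=3) → (P0=4, P1=1, P2=3, P3=1, P4=5, P5=3)
step 3: fire γ:  (P0=4, P1=1, P2=3, P3=1, P4=5, P5=3) → (P0=7, P1=1, P2=3, P3=1, P4=6, P5=3)
step 4: fire γ:  (P0=7, P1=1, P2=3, P3=1, P4=6, P5=3) → (P0=10, P1=1, P2=3, P3=1, P4=7, P5=3)
step 5: fire α:  (P0=10, P1=1, P2=3, P3=1, P4=7, P5=3) → (P0=11, P1=1, P2=0, P3=1, P4=7, P5=2)
step 6: fire γ:  (P0=11, P1=1, P2=0, P3=1, P4=7, P5=2) → (P0=14, P1=1, P2=0, P3=1, P4=8, P5=2)
step 7: fire γ:  (P0=14, P1=1, P2=0, P3=1, P4=8, P5=2) → (P0=17, P1=1, P2=0, P3=1, P4=9, P5=2)
step 8: fire γ:  (P0=17, P1=1, P2=0, P3=1, P4=9, P5=2) → (P0=20, P1=1, P2=0, P3=1, P4=10, P5=2)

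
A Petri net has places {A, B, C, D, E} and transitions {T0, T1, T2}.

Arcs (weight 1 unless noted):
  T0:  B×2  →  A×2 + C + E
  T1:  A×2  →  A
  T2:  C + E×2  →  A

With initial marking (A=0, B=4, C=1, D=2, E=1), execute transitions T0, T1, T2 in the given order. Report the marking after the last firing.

(A=2, B=2, C=1, D=2, E=0)

step 1: fire T0:  (A=0, B=4, C=1, D=2, E=1) → (A=2, B=2, C=2, D=2, E=2)
step 2: fire T1:  (A=2, B=2, C=2, D=2, E=2) → (A=1, B=2, C=2, D=2, E=2)
step 3: fire T2:  (A=1, B=2, C=2, D=2, E=2) → (A=2, B=2, C=1, D=2, E=0)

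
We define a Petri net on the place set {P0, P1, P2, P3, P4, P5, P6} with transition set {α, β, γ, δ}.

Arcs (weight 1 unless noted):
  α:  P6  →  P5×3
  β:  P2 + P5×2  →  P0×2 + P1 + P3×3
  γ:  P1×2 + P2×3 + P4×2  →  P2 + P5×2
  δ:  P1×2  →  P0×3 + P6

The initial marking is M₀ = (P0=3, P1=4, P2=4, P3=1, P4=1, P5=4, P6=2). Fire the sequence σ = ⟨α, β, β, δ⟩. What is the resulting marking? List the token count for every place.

step 1: fire α:  (P0=3, P1=4, P2=4, P3=1, P4=1, P5=4, P6=2) → (P0=3, P1=4, P2=4, P3=1, P4=1, P5=7, P6=1)
step 2: fire β:  (P0=3, P1=4, P2=4, P3=1, P4=1, P5=7, P6=1) → (P0=5, P1=5, P2=3, P3=4, P4=1, P5=5, P6=1)
step 3: fire β:  (P0=5, P1=5, P2=3, P3=4, P4=1, P5=5, P6=1) → (P0=7, P1=6, P2=2, P3=7, P4=1, P5=3, P6=1)
step 4: fire δ:  (P0=7, P1=6, P2=2, P3=7, P4=1, P5=3, P6=1) → (P0=10, P1=4, P2=2, P3=7, P4=1, P5=3, P6=2)

(P0=10, P1=4, P2=2, P3=7, P4=1, P5=3, P6=2)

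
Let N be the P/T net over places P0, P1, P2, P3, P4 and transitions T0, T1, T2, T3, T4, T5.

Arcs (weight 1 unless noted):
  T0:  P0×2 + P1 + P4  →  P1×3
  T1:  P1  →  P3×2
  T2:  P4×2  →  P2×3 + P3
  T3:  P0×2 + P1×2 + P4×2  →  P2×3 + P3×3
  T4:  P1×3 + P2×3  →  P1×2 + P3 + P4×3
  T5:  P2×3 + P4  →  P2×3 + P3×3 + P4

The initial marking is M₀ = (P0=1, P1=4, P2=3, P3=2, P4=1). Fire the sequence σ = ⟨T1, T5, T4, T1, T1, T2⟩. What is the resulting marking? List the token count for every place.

step 1: fire T1:  (P0=1, P1=4, P2=3, P3=2, P4=1) → (P0=1, P1=3, P2=3, P3=4, P4=1)
step 2: fire T5:  (P0=1, P1=3, P2=3, P3=4, P4=1) → (P0=1, P1=3, P2=3, P3=7, P4=1)
step 3: fire T4:  (P0=1, P1=3, P2=3, P3=7, P4=1) → (P0=1, P1=2, P2=0, P3=8, P4=4)
step 4: fire T1:  (P0=1, P1=2, P2=0, P3=8, P4=4) → (P0=1, P1=1, P2=0, P3=10, P4=4)
step 5: fire T1:  (P0=1, P1=1, P2=0, P3=10, P4=4) → (P0=1, P1=0, P2=0, P3=12, P4=4)
step 6: fire T2:  (P0=1, P1=0, P2=0, P3=12, P4=4) → (P0=1, P1=0, P2=3, P3=13, P4=2)

(P0=1, P1=0, P2=3, P3=13, P4=2)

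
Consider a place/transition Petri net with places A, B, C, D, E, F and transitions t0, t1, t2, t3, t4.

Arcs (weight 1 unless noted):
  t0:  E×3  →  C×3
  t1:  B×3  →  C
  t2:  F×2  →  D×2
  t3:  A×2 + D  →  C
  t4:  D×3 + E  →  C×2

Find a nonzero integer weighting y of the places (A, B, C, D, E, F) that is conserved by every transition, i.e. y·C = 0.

Incidence matrix C (rows=places, cols=transitions):
       t0   t1   t2   t3   t4
    A   0    0    0   -2    0
    B   0   -3    0    0    0
    C   3    1    0    1    2
    D   0    0    2   -1   -3
    E  -3    0    0    0   -1
    F   0    0   -2    0    0

Candidate y = [1, 1, 3, 1, 3, 1]; check y·C column-wise:
  col t0: 1·0 + 1·0 + 3·3 + 1·0 + 3·-3 + 1·0 = 0
  col t1: 1·0 + 1·-3 + 3·1 + 1·0 + 3·0 + 1·0 = 0
  col t2: 1·0 + 1·0 + 3·0 + 1·2 + 3·0 + 1·-2 = 0
  col t3: 1·-2 + 1·0 + 3·1 + 1·-1 + 3·0 + 1·0 = 0
  col t4: 1·0 + 1·0 + 3·2 + 1·-3 + 3·-1 + 1·0 = 0

y = (A:1, B:1, C:3, D:1, E:3, F:1)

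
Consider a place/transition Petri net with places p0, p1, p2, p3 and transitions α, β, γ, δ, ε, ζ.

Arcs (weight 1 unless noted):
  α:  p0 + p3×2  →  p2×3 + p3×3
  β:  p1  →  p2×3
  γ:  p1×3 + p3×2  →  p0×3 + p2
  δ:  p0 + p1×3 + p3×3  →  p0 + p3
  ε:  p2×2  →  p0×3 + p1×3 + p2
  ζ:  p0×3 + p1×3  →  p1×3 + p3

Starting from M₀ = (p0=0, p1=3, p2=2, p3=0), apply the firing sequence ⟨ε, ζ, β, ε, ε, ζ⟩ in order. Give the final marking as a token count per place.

step 1: fire ε:  (p0=0, p1=3, p2=2, p3=0) → (p0=3, p1=6, p2=1, p3=0)
step 2: fire ζ:  (p0=3, p1=6, p2=1, p3=0) → (p0=0, p1=6, p2=1, p3=1)
step 3: fire β:  (p0=0, p1=6, p2=1, p3=1) → (p0=0, p1=5, p2=4, p3=1)
step 4: fire ε:  (p0=0, p1=5, p2=4, p3=1) → (p0=3, p1=8, p2=3, p3=1)
step 5: fire ε:  (p0=3, p1=8, p2=3, p3=1) → (p0=6, p1=11, p2=2, p3=1)
step 6: fire ζ:  (p0=6, p1=11, p2=2, p3=1) → (p0=3, p1=11, p2=2, p3=2)

(p0=3, p1=11, p2=2, p3=2)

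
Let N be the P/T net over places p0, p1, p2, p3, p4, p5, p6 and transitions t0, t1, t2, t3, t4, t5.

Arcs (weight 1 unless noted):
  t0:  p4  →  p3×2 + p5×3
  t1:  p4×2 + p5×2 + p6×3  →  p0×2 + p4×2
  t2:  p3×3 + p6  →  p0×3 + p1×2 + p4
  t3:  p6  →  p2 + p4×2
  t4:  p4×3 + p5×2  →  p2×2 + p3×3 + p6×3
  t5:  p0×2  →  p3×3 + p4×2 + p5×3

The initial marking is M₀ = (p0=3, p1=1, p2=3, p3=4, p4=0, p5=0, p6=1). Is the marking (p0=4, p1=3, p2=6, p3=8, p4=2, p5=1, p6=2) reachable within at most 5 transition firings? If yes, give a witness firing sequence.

depth 0: 1 marking
depth 1: 4 markings reached so far
depth 2: 9 markings reached so far
depth 3: 16 markings reached so far
depth 4: 25 markings reached so far
depth 5: 41 markings reached so far
target is not among the 41 markings reachable within 5 steps

NO — not reachable within 5 firings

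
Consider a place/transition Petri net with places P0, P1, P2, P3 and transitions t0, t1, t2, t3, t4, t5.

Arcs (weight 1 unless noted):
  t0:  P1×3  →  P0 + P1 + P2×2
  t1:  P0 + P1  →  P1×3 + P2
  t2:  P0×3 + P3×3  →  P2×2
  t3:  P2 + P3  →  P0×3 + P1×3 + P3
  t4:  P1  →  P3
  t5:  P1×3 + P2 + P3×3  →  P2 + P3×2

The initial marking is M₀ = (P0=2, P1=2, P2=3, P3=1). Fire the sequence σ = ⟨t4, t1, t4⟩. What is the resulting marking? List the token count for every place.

(P0=1, P1=2, P2=4, P3=3)

step 1: fire t4:  (P0=2, P1=2, P2=3, P3=1) → (P0=2, P1=1, P2=3, P3=2)
step 2: fire t1:  (P0=2, P1=1, P2=3, P3=2) → (P0=1, P1=3, P2=4, P3=2)
step 3: fire t4:  (P0=1, P1=3, P2=4, P3=2) → (P0=1, P1=2, P2=4, P3=3)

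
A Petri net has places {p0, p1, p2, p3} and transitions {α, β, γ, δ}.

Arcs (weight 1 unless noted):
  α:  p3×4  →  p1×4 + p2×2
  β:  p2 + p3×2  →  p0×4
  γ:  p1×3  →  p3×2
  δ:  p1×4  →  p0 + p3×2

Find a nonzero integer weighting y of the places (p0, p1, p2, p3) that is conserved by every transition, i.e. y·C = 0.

Incidence matrix C (rows=places, cols=transitions):
        α    β    γ    δ
   p0   0    4    0    1
   p1   4    0   -3   -4
   p2   2   -1    0    0
   p3  -4   -2    2    2

Candidate y = [2, 2, 2, 3]; check y·C column-wise:
  col α: 2·0 + 2·4 + 2·2 + 3·-4 = 0
  col β: 2·4 + 2·0 + 2·-1 + 3·-2 = 0
  col γ: 2·0 + 2·-3 + 2·0 + 3·2 = 0
  col δ: 2·1 + 2·-4 + 2·0 + 3·2 = 0

y = (p0:2, p1:2, p2:2, p3:3)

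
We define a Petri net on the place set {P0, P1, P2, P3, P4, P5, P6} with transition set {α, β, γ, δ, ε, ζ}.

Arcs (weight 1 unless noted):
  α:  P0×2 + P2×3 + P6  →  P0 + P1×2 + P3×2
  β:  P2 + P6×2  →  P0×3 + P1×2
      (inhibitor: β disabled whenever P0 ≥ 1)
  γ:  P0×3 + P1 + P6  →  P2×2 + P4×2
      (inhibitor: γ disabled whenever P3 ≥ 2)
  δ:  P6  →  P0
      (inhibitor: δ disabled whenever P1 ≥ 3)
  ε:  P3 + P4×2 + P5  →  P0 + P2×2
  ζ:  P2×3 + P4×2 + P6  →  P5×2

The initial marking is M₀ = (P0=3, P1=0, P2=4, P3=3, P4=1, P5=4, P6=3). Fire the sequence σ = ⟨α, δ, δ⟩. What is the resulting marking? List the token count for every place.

(P0=4, P1=2, P2=1, P3=5, P4=1, P5=4, P6=0)

step 1: fire α:  (P0=3, P1=0, P2=4, P3=3, P4=1, P5=4, P6=3) → (P0=2, P1=2, P2=1, P3=5, P4=1, P5=4, P6=2)
step 2: fire δ:  (P0=2, P1=2, P2=1, P3=5, P4=1, P5=4, P6=2) → (P0=3, P1=2, P2=1, P3=5, P4=1, P5=4, P6=1)
step 3: fire δ:  (P0=3, P1=2, P2=1, P3=5, P4=1, P5=4, P6=1) → (P0=4, P1=2, P2=1, P3=5, P4=1, P5=4, P6=0)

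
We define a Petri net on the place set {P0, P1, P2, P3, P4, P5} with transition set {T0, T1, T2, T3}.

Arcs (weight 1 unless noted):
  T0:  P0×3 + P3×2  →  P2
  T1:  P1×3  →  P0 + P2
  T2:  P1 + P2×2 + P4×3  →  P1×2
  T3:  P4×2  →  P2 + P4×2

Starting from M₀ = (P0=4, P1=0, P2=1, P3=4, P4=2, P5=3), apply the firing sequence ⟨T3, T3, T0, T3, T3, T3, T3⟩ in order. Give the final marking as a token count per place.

(P0=1, P1=0, P2=8, P3=2, P4=2, P5=3)

step 1: fire T3:  (P0=4, P1=0, P2=1, P3=4, P4=2, P5=3) → (P0=4, P1=0, P2=2, P3=4, P4=2, P5=3)
step 2: fire T3:  (P0=4, P1=0, P2=2, P3=4, P4=2, P5=3) → (P0=4, P1=0, P2=3, P3=4, P4=2, P5=3)
step 3: fire T0:  (P0=4, P1=0, P2=3, P3=4, P4=2, P5=3) → (P0=1, P1=0, P2=4, P3=2, P4=2, P5=3)
step 4: fire T3:  (P0=1, P1=0, P2=4, P3=2, P4=2, P5=3) → (P0=1, P1=0, P2=5, P3=2, P4=2, P5=3)
step 5: fire T3:  (P0=1, P1=0, P2=5, P3=2, P4=2, P5=3) → (P0=1, P1=0, P2=6, P3=2, P4=2, P5=3)
step 6: fire T3:  (P0=1, P1=0, P2=6, P3=2, P4=2, P5=3) → (P0=1, P1=0, P2=7, P3=2, P4=2, P5=3)
step 7: fire T3:  (P0=1, P1=0, P2=7, P3=2, P4=2, P5=3) → (P0=1, P1=0, P2=8, P3=2, P4=2, P5=3)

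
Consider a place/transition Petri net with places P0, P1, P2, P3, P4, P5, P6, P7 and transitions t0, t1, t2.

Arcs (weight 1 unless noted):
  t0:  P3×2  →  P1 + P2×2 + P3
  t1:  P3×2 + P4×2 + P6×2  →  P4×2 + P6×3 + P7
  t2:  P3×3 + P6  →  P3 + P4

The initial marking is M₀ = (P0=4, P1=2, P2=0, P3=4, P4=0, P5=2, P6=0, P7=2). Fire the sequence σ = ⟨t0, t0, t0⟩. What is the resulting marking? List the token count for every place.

(P0=4, P1=5, P2=6, P3=1, P4=0, P5=2, P6=0, P7=2)

step 1: fire t0:  (P0=4, P1=2, P2=0, P3=4, P4=0, P5=2, P6=0, P7=2) → (P0=4, P1=3, P2=2, P3=3, P4=0, P5=2, P6=0, P7=2)
step 2: fire t0:  (P0=4, P1=3, P2=2, P3=3, P4=0, P5=2, P6=0, P7=2) → (P0=4, P1=4, P2=4, P3=2, P4=0, P5=2, P6=0, P7=2)
step 3: fire t0:  (P0=4, P1=4, P2=4, P3=2, P4=0, P5=2, P6=0, P7=2) → (P0=4, P1=5, P2=6, P3=1, P4=0, P5=2, P6=0, P7=2)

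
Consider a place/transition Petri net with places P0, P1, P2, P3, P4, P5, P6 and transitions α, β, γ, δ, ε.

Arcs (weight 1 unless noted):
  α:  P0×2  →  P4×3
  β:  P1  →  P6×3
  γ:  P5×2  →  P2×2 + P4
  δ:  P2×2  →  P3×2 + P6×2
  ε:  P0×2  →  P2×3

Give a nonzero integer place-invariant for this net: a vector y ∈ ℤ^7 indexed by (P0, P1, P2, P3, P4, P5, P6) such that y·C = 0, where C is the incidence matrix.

y = (P0:3, P1:0, P2:2, P3:2, P4:2, P5:3, P6:0)

Incidence matrix C (rows=places, cols=transitions):
        α    β    γ    δ    ε
   P0  -2    0    0    0   -2
   P1   0   -1    0    0    0
   P2   0    0    2   -2    3
   P3   0    0    0    2    0
   P4   3    0    1    0    0
   P5   0    0   -2    0    0
   P6   0    3    0    2    0

Candidate y = [3, 0, 2, 2, 2, 3, 0]; check y·C column-wise:
  col α: 3·-2 + 2·0 + 2·0 + 2·3 + 3·0 = 0
  col β: 3·0 + 0·-1 + 2·0 + 2·0 + 2·0 + 3·0 + 0·3 = 0
  col γ: 3·0 + 2·2 + 2·0 + 2·1 + 3·-2 = 0
  col δ: 3·0 + 2·-2 + 2·2 + 2·0 + 3·0 + 0·2 = 0
  col ε: 3·-2 + 2·3 + 2·0 + 2·0 + 3·0 = 0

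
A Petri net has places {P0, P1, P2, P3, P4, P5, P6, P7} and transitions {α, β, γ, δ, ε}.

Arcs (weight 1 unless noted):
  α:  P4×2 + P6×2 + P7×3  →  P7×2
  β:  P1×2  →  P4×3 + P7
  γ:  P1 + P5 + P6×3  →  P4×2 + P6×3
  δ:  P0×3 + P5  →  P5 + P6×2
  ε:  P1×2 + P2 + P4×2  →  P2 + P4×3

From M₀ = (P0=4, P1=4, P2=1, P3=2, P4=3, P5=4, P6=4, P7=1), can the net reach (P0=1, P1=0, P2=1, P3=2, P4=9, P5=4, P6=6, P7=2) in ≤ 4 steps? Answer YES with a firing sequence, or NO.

depth 0: 1 marking
depth 1: 5 markings reached so far
depth 2: 14 markings reached so far
depth 3: 24 markings reached so far
depth 4: 29 markings reached so far
target is not among the 29 markings reachable within 4 steps

NO — not reachable within 4 firings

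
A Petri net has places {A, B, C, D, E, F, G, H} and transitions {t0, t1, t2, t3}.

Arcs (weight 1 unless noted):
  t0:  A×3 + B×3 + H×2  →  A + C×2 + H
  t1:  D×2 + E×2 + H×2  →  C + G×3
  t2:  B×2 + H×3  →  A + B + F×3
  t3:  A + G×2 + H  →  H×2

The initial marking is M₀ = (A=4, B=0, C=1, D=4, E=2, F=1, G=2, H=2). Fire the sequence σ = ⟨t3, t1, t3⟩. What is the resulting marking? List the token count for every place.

step 1: fire t3:  (A=4, B=0, C=1, D=4, E=2, F=1, G=2, H=2) → (A=3, B=0, C=1, D=4, E=2, F=1, G=0, H=3)
step 2: fire t1:  (A=3, B=0, C=1, D=4, E=2, F=1, G=0, H=3) → (A=3, B=0, C=2, D=2, E=0, F=1, G=3, H=1)
step 3: fire t3:  (A=3, B=0, C=2, D=2, E=0, F=1, G=3, H=1) → (A=2, B=0, C=2, D=2, E=0, F=1, G=1, H=2)

(A=2, B=0, C=2, D=2, E=0, F=1, G=1, H=2)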